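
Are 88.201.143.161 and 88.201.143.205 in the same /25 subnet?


Mask: 255.255.255.128
88.201.143.161 AND mask = 88.201.143.128
88.201.143.205 AND mask = 88.201.143.128
Yes, same subnet (88.201.143.128)


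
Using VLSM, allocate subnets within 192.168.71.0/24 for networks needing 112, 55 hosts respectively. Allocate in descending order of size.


112 hosts -> /25 (126 usable): 192.168.71.0/25
55 hosts -> /26 (62 usable): 192.168.71.128/26
Allocation: 192.168.71.0/25 (112 hosts, 126 usable); 192.168.71.128/26 (55 hosts, 62 usable)


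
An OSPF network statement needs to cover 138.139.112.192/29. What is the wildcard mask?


Subnet mask: 255.255.255.248
Wildcard = 255.255.255.255 - subnet mask
255 - 255 = 0
255 - 255 = 0
255 - 255 = 0
255 - 248 = 7
Wildcard: 0.0.0.7


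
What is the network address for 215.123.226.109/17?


IP:   11010111.01111011.11100010.01101101
Mask: 11111111.11111111.10000000.00000000
AND operation:
Net:  11010111.01111011.10000000.00000000
Network: 215.123.128.0/17


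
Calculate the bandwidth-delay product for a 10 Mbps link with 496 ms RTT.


BDP = bandwidth * RTT
= 10 Mbps * 496 ms
= 10 * 1e6 * 496 / 1000 bits
= 4960000 bits
= 620000 bytes
= 605.4688 KB
BDP = 4960000 bits (620000 bytes)


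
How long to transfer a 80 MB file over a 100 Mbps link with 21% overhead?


Effective throughput = 100 * (1 - 21/100) = 79 Mbps
File size in Mb = 80 * 8 = 640 Mb
Time = 640 / 79
Time = 8.1013 seconds


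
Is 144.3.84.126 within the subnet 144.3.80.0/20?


Subnet network: 144.3.80.0
Test IP AND mask: 144.3.80.0
Yes, 144.3.84.126 is in 144.3.80.0/20


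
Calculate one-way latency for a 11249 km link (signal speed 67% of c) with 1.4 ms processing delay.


Speed = 0.67 * 3e5 km/s = 201000 km/s
Propagation delay = 11249 / 201000 = 0.056 s = 55.9652 ms
Processing delay = 1.4 ms
Total one-way latency = 57.3652 ms


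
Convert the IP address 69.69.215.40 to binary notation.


69 = 01000101
69 = 01000101
215 = 11010111
40 = 00101000
Binary: 01000101.01000101.11010111.00101000


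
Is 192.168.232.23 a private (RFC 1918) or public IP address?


RFC 1918 private ranges:
  10.0.0.0/8 (10.0.0.0 - 10.255.255.255)
  172.16.0.0/12 (172.16.0.0 - 172.31.255.255)
  192.168.0.0/16 (192.168.0.0 - 192.168.255.255)
Private (in 192.168.0.0/16)


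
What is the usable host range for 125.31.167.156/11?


Network: 125.0.0.0
Broadcast: 125.31.255.255
First usable = network + 1
Last usable = broadcast - 1
Range: 125.0.0.1 to 125.31.255.254


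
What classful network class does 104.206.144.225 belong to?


First octet: 104
Binary: 01101000
0xxxxxxx -> Class A (1-126)
Class A, default mask 255.0.0.0 (/8)


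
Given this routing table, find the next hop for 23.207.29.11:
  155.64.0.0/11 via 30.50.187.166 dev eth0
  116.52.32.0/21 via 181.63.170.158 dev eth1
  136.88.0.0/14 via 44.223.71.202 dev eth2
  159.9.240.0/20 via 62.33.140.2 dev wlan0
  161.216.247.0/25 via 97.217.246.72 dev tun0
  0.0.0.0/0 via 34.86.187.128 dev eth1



Longest prefix match for 23.207.29.11:
  /11 155.64.0.0: no
  /21 116.52.32.0: no
  /14 136.88.0.0: no
  /20 159.9.240.0: no
  /25 161.216.247.0: no
  /0 0.0.0.0: MATCH
Selected: next-hop 34.86.187.128 via eth1 (matched /0)


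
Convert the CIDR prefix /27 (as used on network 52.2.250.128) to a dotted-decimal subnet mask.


/27 means 27 network bits, 5 host bits
Binary: 11111111111111111111111111100000
Mask: 255.255.255.224


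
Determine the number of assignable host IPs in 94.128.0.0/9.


Host bits = 32 - 9 = 23
Total addresses = 2^23 = 8388608
Usable = total - 2 (network and broadcast)
Usable hosts: 8388606


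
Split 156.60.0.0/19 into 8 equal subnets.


New prefix = 19 + 3 = 22
Each subnet has 1024 addresses
  156.60.0.0/22
  156.60.4.0/22
  156.60.8.0/22
  156.60.12.0/22
  156.60.16.0/22
  156.60.20.0/22
  156.60.24.0/22
  156.60.28.0/22
Subnets: 156.60.0.0/22, 156.60.4.0/22, 156.60.8.0/22, 156.60.12.0/22, 156.60.16.0/22, 156.60.20.0/22, 156.60.24.0/22, 156.60.28.0/22


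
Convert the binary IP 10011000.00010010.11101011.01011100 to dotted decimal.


10011000 = 152
00010010 = 18
11101011 = 235
01011100 = 92
IP: 152.18.235.92


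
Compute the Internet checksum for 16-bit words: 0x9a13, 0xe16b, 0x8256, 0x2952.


Sum all words (with carry folding):
+ 0x9a13 = 0x9a13
+ 0xe16b = 0x7b7f
+ 0x8256 = 0xfdd5
+ 0x2952 = 0x2728
One's complement: ~0x2728
Checksum = 0xd8d7


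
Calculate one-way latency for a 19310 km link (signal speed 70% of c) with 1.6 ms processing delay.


Speed = 0.7 * 3e5 km/s = 210000 km/s
Propagation delay = 19310 / 210000 = 0.092 s = 91.9524 ms
Processing delay = 1.6 ms
Total one-way latency = 93.5524 ms


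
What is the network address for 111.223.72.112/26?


IP:   01101111.11011111.01001000.01110000
Mask: 11111111.11111111.11111111.11000000
AND operation:
Net:  01101111.11011111.01001000.01000000
Network: 111.223.72.64/26


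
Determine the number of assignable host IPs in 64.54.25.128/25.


Host bits = 32 - 25 = 7
Total addresses = 2^7 = 128
Usable = total - 2 (network and broadcast)
Usable hosts: 126


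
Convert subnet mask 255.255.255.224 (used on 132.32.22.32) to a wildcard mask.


Subnet mask: 255.255.255.224
Wildcard = 255.255.255.255 - subnet mask
255 - 255 = 0
255 - 255 = 0
255 - 255 = 0
255 - 224 = 31
Wildcard: 0.0.0.31


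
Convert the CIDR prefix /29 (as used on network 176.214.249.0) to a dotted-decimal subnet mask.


/29 means 29 network bits, 3 host bits
Binary: 11111111111111111111111111111000
Mask: 255.255.255.248


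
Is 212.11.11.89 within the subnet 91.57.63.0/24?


Subnet network: 91.57.63.0
Test IP AND mask: 212.11.11.0
No, 212.11.11.89 is not in 91.57.63.0/24


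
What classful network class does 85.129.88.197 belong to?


First octet: 85
Binary: 01010101
0xxxxxxx -> Class A (1-126)
Class A, default mask 255.0.0.0 (/8)


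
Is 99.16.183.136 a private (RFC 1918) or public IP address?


RFC 1918 private ranges:
  10.0.0.0/8 (10.0.0.0 - 10.255.255.255)
  172.16.0.0/12 (172.16.0.0 - 172.31.255.255)
  192.168.0.0/16 (192.168.0.0 - 192.168.255.255)
Public (not in any RFC 1918 range)


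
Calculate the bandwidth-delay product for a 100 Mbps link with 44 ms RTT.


BDP = bandwidth * RTT
= 100 Mbps * 44 ms
= 100 * 1e6 * 44 / 1000 bits
= 4400000 bits
= 550000 bytes
= 537.1094 KB
BDP = 4400000 bits (550000 bytes)


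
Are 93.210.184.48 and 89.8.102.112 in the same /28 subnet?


Mask: 255.255.255.240
93.210.184.48 AND mask = 93.210.184.48
89.8.102.112 AND mask = 89.8.102.112
No, different subnets (93.210.184.48 vs 89.8.102.112)


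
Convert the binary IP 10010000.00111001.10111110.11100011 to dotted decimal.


10010000 = 144
00111001 = 57
10111110 = 190
11100011 = 227
IP: 144.57.190.227


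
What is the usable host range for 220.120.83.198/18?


Network: 220.120.64.0
Broadcast: 220.120.127.255
First usable = network + 1
Last usable = broadcast - 1
Range: 220.120.64.1 to 220.120.127.254


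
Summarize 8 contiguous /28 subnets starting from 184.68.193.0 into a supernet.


Original prefix: /28
Number of subnets: 8 = 2^3
New prefix = 28 - 3 = 25
Supernet: 184.68.193.0/25


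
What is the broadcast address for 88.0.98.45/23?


Network: 88.0.98.0/23
Host bits = 9
Set all host bits to 1:
Broadcast: 88.0.99.255


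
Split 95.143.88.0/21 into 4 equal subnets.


New prefix = 21 + 2 = 23
Each subnet has 512 addresses
  95.143.88.0/23
  95.143.90.0/23
  95.143.92.0/23
  95.143.94.0/23
Subnets: 95.143.88.0/23, 95.143.90.0/23, 95.143.92.0/23, 95.143.94.0/23


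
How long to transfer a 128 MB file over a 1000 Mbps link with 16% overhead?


Effective throughput = 1000 * (1 - 16/100) = 840 Mbps
File size in Mb = 128 * 8 = 1024 Mb
Time = 1024 / 840
Time = 1.219 seconds


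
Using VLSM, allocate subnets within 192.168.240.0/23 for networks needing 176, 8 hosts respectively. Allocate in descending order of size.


176 hosts -> /24 (254 usable): 192.168.240.0/24
8 hosts -> /28 (14 usable): 192.168.241.0/28
Allocation: 192.168.240.0/24 (176 hosts, 254 usable); 192.168.241.0/28 (8 hosts, 14 usable)


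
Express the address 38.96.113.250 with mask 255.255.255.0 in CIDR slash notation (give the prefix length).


Binary: 11111111.11111111.11111111.00000000
Count leading 1s
Prefix: /24


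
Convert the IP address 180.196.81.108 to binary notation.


180 = 10110100
196 = 11000100
81 = 01010001
108 = 01101100
Binary: 10110100.11000100.01010001.01101100


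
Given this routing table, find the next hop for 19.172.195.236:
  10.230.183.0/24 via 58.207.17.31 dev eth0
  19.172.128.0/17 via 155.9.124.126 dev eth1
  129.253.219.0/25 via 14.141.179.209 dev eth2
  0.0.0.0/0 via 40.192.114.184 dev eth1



Longest prefix match for 19.172.195.236:
  /24 10.230.183.0: no
  /17 19.172.128.0: MATCH
  /25 129.253.219.0: no
  /0 0.0.0.0: MATCH
Selected: next-hop 155.9.124.126 via eth1 (matched /17)


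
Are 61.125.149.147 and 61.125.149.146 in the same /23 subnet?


Mask: 255.255.254.0
61.125.149.147 AND mask = 61.125.148.0
61.125.149.146 AND mask = 61.125.148.0
Yes, same subnet (61.125.148.0)


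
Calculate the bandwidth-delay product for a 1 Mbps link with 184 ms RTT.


BDP = bandwidth * RTT
= 1 Mbps * 184 ms
= 1 * 1e6 * 184 / 1000 bits
= 184000 bits
= 23000 bytes
= 22.4609 KB
BDP = 184000 bits (23000 bytes)


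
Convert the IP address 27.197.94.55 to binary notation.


27 = 00011011
197 = 11000101
94 = 01011110
55 = 00110111
Binary: 00011011.11000101.01011110.00110111


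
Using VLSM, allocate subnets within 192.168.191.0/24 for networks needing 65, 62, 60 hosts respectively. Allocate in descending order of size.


65 hosts -> /25 (126 usable): 192.168.191.0/25
62 hosts -> /26 (62 usable): 192.168.191.128/26
60 hosts -> /26 (62 usable): 192.168.191.192/26
Allocation: 192.168.191.0/25 (65 hosts, 126 usable); 192.168.191.128/26 (62 hosts, 62 usable); 192.168.191.192/26 (60 hosts, 62 usable)


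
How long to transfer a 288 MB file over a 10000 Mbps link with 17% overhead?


Effective throughput = 10000 * (1 - 17/100) = 8300 Mbps
File size in Mb = 288 * 8 = 2304 Mb
Time = 2304 / 8300
Time = 0.2776 seconds


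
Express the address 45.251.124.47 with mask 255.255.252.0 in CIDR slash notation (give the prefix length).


Binary: 11111111.11111111.11111100.00000000
Count leading 1s
Prefix: /22


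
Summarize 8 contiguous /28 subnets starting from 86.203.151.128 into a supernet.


Original prefix: /28
Number of subnets: 8 = 2^3
New prefix = 28 - 3 = 25
Supernet: 86.203.151.128/25


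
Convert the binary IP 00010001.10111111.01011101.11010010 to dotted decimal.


00010001 = 17
10111111 = 191
01011101 = 93
11010010 = 210
IP: 17.191.93.210


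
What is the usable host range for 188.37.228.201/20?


Network: 188.37.224.0
Broadcast: 188.37.239.255
First usable = network + 1
Last usable = broadcast - 1
Range: 188.37.224.1 to 188.37.239.254


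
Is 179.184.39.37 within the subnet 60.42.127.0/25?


Subnet network: 60.42.127.0
Test IP AND mask: 179.184.39.0
No, 179.184.39.37 is not in 60.42.127.0/25


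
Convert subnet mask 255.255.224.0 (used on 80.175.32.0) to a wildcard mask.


Subnet mask: 255.255.224.0
Wildcard = 255.255.255.255 - subnet mask
255 - 255 = 0
255 - 255 = 0
255 - 224 = 31
255 - 0 = 255
Wildcard: 0.0.31.255


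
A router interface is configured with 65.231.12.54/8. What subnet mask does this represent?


/8 means 8 network bits, 24 host bits
Binary: 11111111000000000000000000000000
Mask: 255.0.0.0


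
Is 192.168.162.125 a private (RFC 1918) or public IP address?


RFC 1918 private ranges:
  10.0.0.0/8 (10.0.0.0 - 10.255.255.255)
  172.16.0.0/12 (172.16.0.0 - 172.31.255.255)
  192.168.0.0/16 (192.168.0.0 - 192.168.255.255)
Private (in 192.168.0.0/16)


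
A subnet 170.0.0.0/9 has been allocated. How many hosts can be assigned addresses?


Host bits = 32 - 9 = 23
Total addresses = 2^23 = 8388608
Usable = total - 2 (network and broadcast)
Usable hosts: 8388606


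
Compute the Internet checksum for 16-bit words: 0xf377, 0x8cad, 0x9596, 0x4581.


Sum all words (with carry folding):
+ 0xf377 = 0xf377
+ 0x8cad = 0x8025
+ 0x9596 = 0x15bc
+ 0x4581 = 0x5b3d
One's complement: ~0x5b3d
Checksum = 0xa4c2


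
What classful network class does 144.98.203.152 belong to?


First octet: 144
Binary: 10010000
10xxxxxx -> Class B (128-191)
Class B, default mask 255.255.0.0 (/16)


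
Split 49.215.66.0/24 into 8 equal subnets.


New prefix = 24 + 3 = 27
Each subnet has 32 addresses
  49.215.66.0/27
  49.215.66.32/27
  49.215.66.64/27
  49.215.66.96/27
  49.215.66.128/27
  49.215.66.160/27
  49.215.66.192/27
  49.215.66.224/27
Subnets: 49.215.66.0/27, 49.215.66.32/27, 49.215.66.64/27, 49.215.66.96/27, 49.215.66.128/27, 49.215.66.160/27, 49.215.66.192/27, 49.215.66.224/27


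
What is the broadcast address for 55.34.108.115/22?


Network: 55.34.108.0/22
Host bits = 10
Set all host bits to 1:
Broadcast: 55.34.111.255


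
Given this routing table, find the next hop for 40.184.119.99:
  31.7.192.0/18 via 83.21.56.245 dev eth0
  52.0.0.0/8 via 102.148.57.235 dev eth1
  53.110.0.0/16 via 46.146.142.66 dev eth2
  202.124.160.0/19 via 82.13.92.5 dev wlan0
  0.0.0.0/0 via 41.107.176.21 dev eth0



Longest prefix match for 40.184.119.99:
  /18 31.7.192.0: no
  /8 52.0.0.0: no
  /16 53.110.0.0: no
  /19 202.124.160.0: no
  /0 0.0.0.0: MATCH
Selected: next-hop 41.107.176.21 via eth0 (matched /0)


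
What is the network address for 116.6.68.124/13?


IP:   01110100.00000110.01000100.01111100
Mask: 11111111.11111000.00000000.00000000
AND operation:
Net:  01110100.00000000.00000000.00000000
Network: 116.0.0.0/13


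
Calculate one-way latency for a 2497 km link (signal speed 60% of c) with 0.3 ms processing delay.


Speed = 0.6 * 3e5 km/s = 180000 km/s
Propagation delay = 2497 / 180000 = 0.0139 s = 13.8722 ms
Processing delay = 0.3 ms
Total one-way latency = 14.1722 ms


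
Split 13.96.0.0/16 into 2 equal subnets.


New prefix = 16 + 1 = 17
Each subnet has 32768 addresses
  13.96.0.0/17
  13.96.128.0/17
Subnets: 13.96.0.0/17, 13.96.128.0/17


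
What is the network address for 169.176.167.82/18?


IP:   10101001.10110000.10100111.01010010
Mask: 11111111.11111111.11000000.00000000
AND operation:
Net:  10101001.10110000.10000000.00000000
Network: 169.176.128.0/18


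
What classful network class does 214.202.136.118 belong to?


First octet: 214
Binary: 11010110
110xxxxx -> Class C (192-223)
Class C, default mask 255.255.255.0 (/24)


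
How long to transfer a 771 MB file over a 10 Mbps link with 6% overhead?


Effective throughput = 10 * (1 - 6/100) = 9.4 Mbps
File size in Mb = 771 * 8 = 6168 Mb
Time = 6168 / 9.4
Time = 656.1702 seconds


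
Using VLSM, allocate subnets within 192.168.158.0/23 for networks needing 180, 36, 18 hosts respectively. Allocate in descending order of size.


180 hosts -> /24 (254 usable): 192.168.158.0/24
36 hosts -> /26 (62 usable): 192.168.159.0/26
18 hosts -> /27 (30 usable): 192.168.159.64/27
Allocation: 192.168.158.0/24 (180 hosts, 254 usable); 192.168.159.0/26 (36 hosts, 62 usable); 192.168.159.64/27 (18 hosts, 30 usable)


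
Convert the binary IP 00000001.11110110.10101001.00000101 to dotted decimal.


00000001 = 1
11110110 = 246
10101001 = 169
00000101 = 5
IP: 1.246.169.5


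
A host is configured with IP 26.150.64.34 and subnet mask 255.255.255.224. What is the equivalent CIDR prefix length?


Binary: 11111111.11111111.11111111.11100000
Count leading 1s
Prefix: /27


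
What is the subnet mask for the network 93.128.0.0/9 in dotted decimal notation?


/9 means 9 network bits, 23 host bits
Binary: 11111111100000000000000000000000
Mask: 255.128.0.0


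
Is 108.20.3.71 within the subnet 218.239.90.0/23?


Subnet network: 218.239.90.0
Test IP AND mask: 108.20.2.0
No, 108.20.3.71 is not in 218.239.90.0/23


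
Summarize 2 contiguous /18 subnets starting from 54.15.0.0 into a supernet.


Original prefix: /18
Number of subnets: 2 = 2^1
New prefix = 18 - 1 = 17
Supernet: 54.15.0.0/17


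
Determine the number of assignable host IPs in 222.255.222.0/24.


Host bits = 32 - 24 = 8
Total addresses = 2^8 = 256
Usable = total - 2 (network and broadcast)
Usable hosts: 254


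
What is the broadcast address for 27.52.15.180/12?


Network: 27.48.0.0/12
Host bits = 20
Set all host bits to 1:
Broadcast: 27.63.255.255


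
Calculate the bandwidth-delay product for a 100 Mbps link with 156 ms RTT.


BDP = bandwidth * RTT
= 100 Mbps * 156 ms
= 100 * 1e6 * 156 / 1000 bits
= 15600000 bits
= 1950000 bytes
= 1904.2969 KB
BDP = 15600000 bits (1950000 bytes)


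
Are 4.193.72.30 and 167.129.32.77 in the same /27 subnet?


Mask: 255.255.255.224
4.193.72.30 AND mask = 4.193.72.0
167.129.32.77 AND mask = 167.129.32.64
No, different subnets (4.193.72.0 vs 167.129.32.64)


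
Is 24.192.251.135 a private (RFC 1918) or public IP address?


RFC 1918 private ranges:
  10.0.0.0/8 (10.0.0.0 - 10.255.255.255)
  172.16.0.0/12 (172.16.0.0 - 172.31.255.255)
  192.168.0.0/16 (192.168.0.0 - 192.168.255.255)
Public (not in any RFC 1918 range)


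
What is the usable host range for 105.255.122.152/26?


Network: 105.255.122.128
Broadcast: 105.255.122.191
First usable = network + 1
Last usable = broadcast - 1
Range: 105.255.122.129 to 105.255.122.190


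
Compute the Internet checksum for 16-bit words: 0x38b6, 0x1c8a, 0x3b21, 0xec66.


Sum all words (with carry folding):
+ 0x38b6 = 0x38b6
+ 0x1c8a = 0x5540
+ 0x3b21 = 0x9061
+ 0xec66 = 0x7cc8
One's complement: ~0x7cc8
Checksum = 0x8337


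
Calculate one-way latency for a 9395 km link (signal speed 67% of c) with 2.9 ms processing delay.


Speed = 0.67 * 3e5 km/s = 201000 km/s
Propagation delay = 9395 / 201000 = 0.0467 s = 46.7413 ms
Processing delay = 2.9 ms
Total one-way latency = 49.6413 ms


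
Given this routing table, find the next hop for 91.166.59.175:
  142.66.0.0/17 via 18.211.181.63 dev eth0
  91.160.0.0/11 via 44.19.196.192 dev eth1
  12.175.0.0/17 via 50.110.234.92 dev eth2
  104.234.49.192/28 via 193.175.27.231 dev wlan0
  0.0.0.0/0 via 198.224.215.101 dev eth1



Longest prefix match for 91.166.59.175:
  /17 142.66.0.0: no
  /11 91.160.0.0: MATCH
  /17 12.175.0.0: no
  /28 104.234.49.192: no
  /0 0.0.0.0: MATCH
Selected: next-hop 44.19.196.192 via eth1 (matched /11)


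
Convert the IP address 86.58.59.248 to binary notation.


86 = 01010110
58 = 00111010
59 = 00111011
248 = 11111000
Binary: 01010110.00111010.00111011.11111000


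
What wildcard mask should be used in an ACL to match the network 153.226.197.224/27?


Subnet mask: 255.255.255.224
Wildcard = 255.255.255.255 - subnet mask
255 - 255 = 0
255 - 255 = 0
255 - 255 = 0
255 - 224 = 31
Wildcard: 0.0.0.31


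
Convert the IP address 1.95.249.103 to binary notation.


1 = 00000001
95 = 01011111
249 = 11111001
103 = 01100111
Binary: 00000001.01011111.11111001.01100111


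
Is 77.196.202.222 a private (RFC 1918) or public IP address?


RFC 1918 private ranges:
  10.0.0.0/8 (10.0.0.0 - 10.255.255.255)
  172.16.0.0/12 (172.16.0.0 - 172.31.255.255)
  192.168.0.0/16 (192.168.0.0 - 192.168.255.255)
Public (not in any RFC 1918 range)


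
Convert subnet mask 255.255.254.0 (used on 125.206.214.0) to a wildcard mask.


Subnet mask: 255.255.254.0
Wildcard = 255.255.255.255 - subnet mask
255 - 255 = 0
255 - 255 = 0
255 - 254 = 1
255 - 0 = 255
Wildcard: 0.0.1.255


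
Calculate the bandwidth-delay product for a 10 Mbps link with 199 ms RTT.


BDP = bandwidth * RTT
= 10 Mbps * 199 ms
= 10 * 1e6 * 199 / 1000 bits
= 1990000 bits
= 248750 bytes
= 242.9199 KB
BDP = 1990000 bits (248750 bytes)


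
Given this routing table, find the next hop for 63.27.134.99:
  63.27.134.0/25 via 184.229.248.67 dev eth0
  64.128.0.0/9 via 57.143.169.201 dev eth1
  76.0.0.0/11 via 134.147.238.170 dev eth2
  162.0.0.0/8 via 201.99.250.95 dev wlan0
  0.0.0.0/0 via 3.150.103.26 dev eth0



Longest prefix match for 63.27.134.99:
  /25 63.27.134.0: MATCH
  /9 64.128.0.0: no
  /11 76.0.0.0: no
  /8 162.0.0.0: no
  /0 0.0.0.0: MATCH
Selected: next-hop 184.229.248.67 via eth0 (matched /25)


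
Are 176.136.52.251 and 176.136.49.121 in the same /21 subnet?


Mask: 255.255.248.0
176.136.52.251 AND mask = 176.136.48.0
176.136.49.121 AND mask = 176.136.48.0
Yes, same subnet (176.136.48.0)


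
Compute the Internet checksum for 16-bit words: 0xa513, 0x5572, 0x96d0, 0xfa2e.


Sum all words (with carry folding):
+ 0xa513 = 0xa513
+ 0x5572 = 0xfa85
+ 0x96d0 = 0x9156
+ 0xfa2e = 0x8b85
One's complement: ~0x8b85
Checksum = 0x747a


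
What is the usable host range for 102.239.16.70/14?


Network: 102.236.0.0
Broadcast: 102.239.255.255
First usable = network + 1
Last usable = broadcast - 1
Range: 102.236.0.1 to 102.239.255.254


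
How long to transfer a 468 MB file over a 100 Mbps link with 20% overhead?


Effective throughput = 100 * (1 - 20/100) = 80 Mbps
File size in Mb = 468 * 8 = 3744 Mb
Time = 3744 / 80
Time = 46.8 seconds


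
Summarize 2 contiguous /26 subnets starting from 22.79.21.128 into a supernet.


Original prefix: /26
Number of subnets: 2 = 2^1
New prefix = 26 - 1 = 25
Supernet: 22.79.21.128/25


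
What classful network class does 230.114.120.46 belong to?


First octet: 230
Binary: 11100110
1110xxxx -> Class D (224-239)
Class D (multicast), default mask N/A


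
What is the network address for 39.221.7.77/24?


IP:   00100111.11011101.00000111.01001101
Mask: 11111111.11111111.11111111.00000000
AND operation:
Net:  00100111.11011101.00000111.00000000
Network: 39.221.7.0/24


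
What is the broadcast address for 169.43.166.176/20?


Network: 169.43.160.0/20
Host bits = 12
Set all host bits to 1:
Broadcast: 169.43.175.255


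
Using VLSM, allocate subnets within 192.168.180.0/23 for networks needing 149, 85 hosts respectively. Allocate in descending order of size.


149 hosts -> /24 (254 usable): 192.168.180.0/24
85 hosts -> /25 (126 usable): 192.168.181.0/25
Allocation: 192.168.180.0/24 (149 hosts, 254 usable); 192.168.181.0/25 (85 hosts, 126 usable)


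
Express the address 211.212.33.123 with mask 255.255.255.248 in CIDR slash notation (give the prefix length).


Binary: 11111111.11111111.11111111.11111000
Count leading 1s
Prefix: /29


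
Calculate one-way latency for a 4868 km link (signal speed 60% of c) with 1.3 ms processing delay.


Speed = 0.6 * 3e5 km/s = 180000 km/s
Propagation delay = 4868 / 180000 = 0.027 s = 27.0444 ms
Processing delay = 1.3 ms
Total one-way latency = 28.3444 ms


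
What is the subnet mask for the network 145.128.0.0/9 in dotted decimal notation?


/9 means 9 network bits, 23 host bits
Binary: 11111111100000000000000000000000
Mask: 255.128.0.0


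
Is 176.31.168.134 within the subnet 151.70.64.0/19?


Subnet network: 151.70.64.0
Test IP AND mask: 176.31.160.0
No, 176.31.168.134 is not in 151.70.64.0/19


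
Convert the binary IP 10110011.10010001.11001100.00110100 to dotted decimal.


10110011 = 179
10010001 = 145
11001100 = 204
00110100 = 52
IP: 179.145.204.52


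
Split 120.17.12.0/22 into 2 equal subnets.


New prefix = 22 + 1 = 23
Each subnet has 512 addresses
  120.17.12.0/23
  120.17.14.0/23
Subnets: 120.17.12.0/23, 120.17.14.0/23


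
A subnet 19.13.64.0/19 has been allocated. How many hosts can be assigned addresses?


Host bits = 32 - 19 = 13
Total addresses = 2^13 = 8192
Usable = total - 2 (network and broadcast)
Usable hosts: 8190


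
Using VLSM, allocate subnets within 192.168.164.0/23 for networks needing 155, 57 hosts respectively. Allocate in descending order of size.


155 hosts -> /24 (254 usable): 192.168.164.0/24
57 hosts -> /26 (62 usable): 192.168.165.0/26
Allocation: 192.168.164.0/24 (155 hosts, 254 usable); 192.168.165.0/26 (57 hosts, 62 usable)


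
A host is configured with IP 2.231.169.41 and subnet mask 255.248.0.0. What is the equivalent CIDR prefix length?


Binary: 11111111.11111000.00000000.00000000
Count leading 1s
Prefix: /13


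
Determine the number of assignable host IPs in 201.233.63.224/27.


Host bits = 32 - 27 = 5
Total addresses = 2^5 = 32
Usable = total - 2 (network and broadcast)
Usable hosts: 30


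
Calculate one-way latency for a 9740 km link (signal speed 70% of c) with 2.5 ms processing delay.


Speed = 0.7 * 3e5 km/s = 210000 km/s
Propagation delay = 9740 / 210000 = 0.0464 s = 46.381 ms
Processing delay = 2.5 ms
Total one-way latency = 48.881 ms


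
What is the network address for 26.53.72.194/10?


IP:   00011010.00110101.01001000.11000010
Mask: 11111111.11000000.00000000.00000000
AND operation:
Net:  00011010.00000000.00000000.00000000
Network: 26.0.0.0/10


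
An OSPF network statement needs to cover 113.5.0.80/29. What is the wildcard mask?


Subnet mask: 255.255.255.248
Wildcard = 255.255.255.255 - subnet mask
255 - 255 = 0
255 - 255 = 0
255 - 255 = 0
255 - 248 = 7
Wildcard: 0.0.0.7


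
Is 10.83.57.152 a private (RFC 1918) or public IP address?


RFC 1918 private ranges:
  10.0.0.0/8 (10.0.0.0 - 10.255.255.255)
  172.16.0.0/12 (172.16.0.0 - 172.31.255.255)
  192.168.0.0/16 (192.168.0.0 - 192.168.255.255)
Private (in 10.0.0.0/8)


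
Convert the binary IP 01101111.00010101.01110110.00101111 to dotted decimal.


01101111 = 111
00010101 = 21
01110110 = 118
00101111 = 47
IP: 111.21.118.47


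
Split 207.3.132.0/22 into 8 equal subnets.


New prefix = 22 + 3 = 25
Each subnet has 128 addresses
  207.3.132.0/25
  207.3.132.128/25
  207.3.133.0/25
  207.3.133.128/25
  207.3.134.0/25
  207.3.134.128/25
  207.3.135.0/25
  207.3.135.128/25
Subnets: 207.3.132.0/25, 207.3.132.128/25, 207.3.133.0/25, 207.3.133.128/25, 207.3.134.0/25, 207.3.134.128/25, 207.3.135.0/25, 207.3.135.128/25


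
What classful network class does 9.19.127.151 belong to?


First octet: 9
Binary: 00001001
0xxxxxxx -> Class A (1-126)
Class A, default mask 255.0.0.0 (/8)


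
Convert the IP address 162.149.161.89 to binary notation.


162 = 10100010
149 = 10010101
161 = 10100001
89 = 01011001
Binary: 10100010.10010101.10100001.01011001


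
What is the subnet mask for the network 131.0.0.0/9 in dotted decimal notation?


/9 means 9 network bits, 23 host bits
Binary: 11111111100000000000000000000000
Mask: 255.128.0.0


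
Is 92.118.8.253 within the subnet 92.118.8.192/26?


Subnet network: 92.118.8.192
Test IP AND mask: 92.118.8.192
Yes, 92.118.8.253 is in 92.118.8.192/26


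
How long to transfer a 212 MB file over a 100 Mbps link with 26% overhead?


Effective throughput = 100 * (1 - 26/100) = 74 Mbps
File size in Mb = 212 * 8 = 1696 Mb
Time = 1696 / 74
Time = 22.9189 seconds


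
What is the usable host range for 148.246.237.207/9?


Network: 148.128.0.0
Broadcast: 148.255.255.255
First usable = network + 1
Last usable = broadcast - 1
Range: 148.128.0.1 to 148.255.255.254


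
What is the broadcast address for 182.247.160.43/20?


Network: 182.247.160.0/20
Host bits = 12
Set all host bits to 1:
Broadcast: 182.247.175.255


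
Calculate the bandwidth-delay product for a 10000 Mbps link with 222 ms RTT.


BDP = bandwidth * RTT
= 10000 Mbps * 222 ms
= 10000 * 1e6 * 222 / 1000 bits
= 2220000000 bits
= 277500000 bytes
= 270996.0938 KB
BDP = 2220000000 bits (277500000 bytes)


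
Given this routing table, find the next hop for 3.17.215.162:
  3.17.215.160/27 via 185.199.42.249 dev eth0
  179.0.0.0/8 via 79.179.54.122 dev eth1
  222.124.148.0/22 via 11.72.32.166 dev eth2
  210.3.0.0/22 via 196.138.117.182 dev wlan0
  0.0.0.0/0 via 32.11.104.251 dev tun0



Longest prefix match for 3.17.215.162:
  /27 3.17.215.160: MATCH
  /8 179.0.0.0: no
  /22 222.124.148.0: no
  /22 210.3.0.0: no
  /0 0.0.0.0: MATCH
Selected: next-hop 185.199.42.249 via eth0 (matched /27)


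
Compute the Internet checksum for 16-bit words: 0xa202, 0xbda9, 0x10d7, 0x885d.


Sum all words (with carry folding):
+ 0xa202 = 0xa202
+ 0xbda9 = 0x5fac
+ 0x10d7 = 0x7083
+ 0x885d = 0xf8e0
One's complement: ~0xf8e0
Checksum = 0x071f


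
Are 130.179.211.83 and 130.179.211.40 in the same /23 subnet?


Mask: 255.255.254.0
130.179.211.83 AND mask = 130.179.210.0
130.179.211.40 AND mask = 130.179.210.0
Yes, same subnet (130.179.210.0)


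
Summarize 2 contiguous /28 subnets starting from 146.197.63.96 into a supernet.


Original prefix: /28
Number of subnets: 2 = 2^1
New prefix = 28 - 1 = 27
Supernet: 146.197.63.96/27


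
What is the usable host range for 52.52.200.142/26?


Network: 52.52.200.128
Broadcast: 52.52.200.191
First usable = network + 1
Last usable = broadcast - 1
Range: 52.52.200.129 to 52.52.200.190


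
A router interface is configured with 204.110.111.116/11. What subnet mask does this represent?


/11 means 11 network bits, 21 host bits
Binary: 11111111111000000000000000000000
Mask: 255.224.0.0


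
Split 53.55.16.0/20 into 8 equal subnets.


New prefix = 20 + 3 = 23
Each subnet has 512 addresses
  53.55.16.0/23
  53.55.18.0/23
  53.55.20.0/23
  53.55.22.0/23
  53.55.24.0/23
  53.55.26.0/23
  53.55.28.0/23
  53.55.30.0/23
Subnets: 53.55.16.0/23, 53.55.18.0/23, 53.55.20.0/23, 53.55.22.0/23, 53.55.24.0/23, 53.55.26.0/23, 53.55.28.0/23, 53.55.30.0/23


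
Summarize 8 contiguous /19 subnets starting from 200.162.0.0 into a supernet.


Original prefix: /19
Number of subnets: 8 = 2^3
New prefix = 19 - 3 = 16
Supernet: 200.162.0.0/16


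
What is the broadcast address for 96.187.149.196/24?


Network: 96.187.149.0/24
Host bits = 8
Set all host bits to 1:
Broadcast: 96.187.149.255


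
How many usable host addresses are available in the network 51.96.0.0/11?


Host bits = 32 - 11 = 21
Total addresses = 2^21 = 2097152
Usable = total - 2 (network and broadcast)
Usable hosts: 2097150


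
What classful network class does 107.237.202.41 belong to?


First octet: 107
Binary: 01101011
0xxxxxxx -> Class A (1-126)
Class A, default mask 255.0.0.0 (/8)


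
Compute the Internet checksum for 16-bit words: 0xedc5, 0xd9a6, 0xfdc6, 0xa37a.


Sum all words (with carry folding):
+ 0xedc5 = 0xedc5
+ 0xd9a6 = 0xc76c
+ 0xfdc6 = 0xc533
+ 0xa37a = 0x68ae
One's complement: ~0x68ae
Checksum = 0x9751


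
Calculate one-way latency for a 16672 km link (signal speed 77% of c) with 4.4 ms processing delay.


Speed = 0.77 * 3e5 km/s = 231000 km/s
Propagation delay = 16672 / 231000 = 0.0722 s = 72.1732 ms
Processing delay = 4.4 ms
Total one-way latency = 76.5732 ms


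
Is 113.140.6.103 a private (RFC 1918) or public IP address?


RFC 1918 private ranges:
  10.0.0.0/8 (10.0.0.0 - 10.255.255.255)
  172.16.0.0/12 (172.16.0.0 - 172.31.255.255)
  192.168.0.0/16 (192.168.0.0 - 192.168.255.255)
Public (not in any RFC 1918 range)


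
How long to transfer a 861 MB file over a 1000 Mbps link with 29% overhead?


Effective throughput = 1000 * (1 - 29/100) = 710 Mbps
File size in Mb = 861 * 8 = 6888 Mb
Time = 6888 / 710
Time = 9.7014 seconds


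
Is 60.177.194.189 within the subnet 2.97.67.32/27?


Subnet network: 2.97.67.32
Test IP AND mask: 60.177.194.160
No, 60.177.194.189 is not in 2.97.67.32/27


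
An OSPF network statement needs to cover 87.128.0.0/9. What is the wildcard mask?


Subnet mask: 255.128.0.0
Wildcard = 255.255.255.255 - subnet mask
255 - 255 = 0
255 - 128 = 127
255 - 0 = 255
255 - 0 = 255
Wildcard: 0.127.255.255


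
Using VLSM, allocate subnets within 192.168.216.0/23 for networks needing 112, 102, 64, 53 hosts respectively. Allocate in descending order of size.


112 hosts -> /25 (126 usable): 192.168.216.0/25
102 hosts -> /25 (126 usable): 192.168.216.128/25
64 hosts -> /25 (126 usable): 192.168.217.0/25
53 hosts -> /26 (62 usable): 192.168.217.128/26
Allocation: 192.168.216.0/25 (112 hosts, 126 usable); 192.168.216.128/25 (102 hosts, 126 usable); 192.168.217.0/25 (64 hosts, 126 usable); 192.168.217.128/26 (53 hosts, 62 usable)


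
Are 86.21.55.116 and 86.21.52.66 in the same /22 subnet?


Mask: 255.255.252.0
86.21.55.116 AND mask = 86.21.52.0
86.21.52.66 AND mask = 86.21.52.0
Yes, same subnet (86.21.52.0)


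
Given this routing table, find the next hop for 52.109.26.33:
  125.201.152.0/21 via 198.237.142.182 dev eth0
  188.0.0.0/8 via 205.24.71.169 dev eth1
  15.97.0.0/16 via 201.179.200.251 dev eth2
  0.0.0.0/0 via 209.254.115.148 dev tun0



Longest prefix match for 52.109.26.33:
  /21 125.201.152.0: no
  /8 188.0.0.0: no
  /16 15.97.0.0: no
  /0 0.0.0.0: MATCH
Selected: next-hop 209.254.115.148 via tun0 (matched /0)


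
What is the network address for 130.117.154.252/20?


IP:   10000010.01110101.10011010.11111100
Mask: 11111111.11111111.11110000.00000000
AND operation:
Net:  10000010.01110101.10010000.00000000
Network: 130.117.144.0/20


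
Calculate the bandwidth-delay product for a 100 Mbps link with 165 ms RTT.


BDP = bandwidth * RTT
= 100 Mbps * 165 ms
= 100 * 1e6 * 165 / 1000 bits
= 16500000 bits
= 2062500 bytes
= 2014.1602 KB
BDP = 16500000 bits (2062500 bytes)


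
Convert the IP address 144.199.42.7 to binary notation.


144 = 10010000
199 = 11000111
42 = 00101010
7 = 00000111
Binary: 10010000.11000111.00101010.00000111


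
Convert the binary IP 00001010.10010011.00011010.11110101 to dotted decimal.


00001010 = 10
10010011 = 147
00011010 = 26
11110101 = 245
IP: 10.147.26.245


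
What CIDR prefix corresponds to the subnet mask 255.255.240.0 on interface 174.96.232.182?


Binary: 11111111.11111111.11110000.00000000
Count leading 1s
Prefix: /20


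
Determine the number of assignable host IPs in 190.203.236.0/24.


Host bits = 32 - 24 = 8
Total addresses = 2^8 = 256
Usable = total - 2 (network and broadcast)
Usable hosts: 254


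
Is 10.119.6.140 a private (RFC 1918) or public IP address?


RFC 1918 private ranges:
  10.0.0.0/8 (10.0.0.0 - 10.255.255.255)
  172.16.0.0/12 (172.16.0.0 - 172.31.255.255)
  192.168.0.0/16 (192.168.0.0 - 192.168.255.255)
Private (in 10.0.0.0/8)


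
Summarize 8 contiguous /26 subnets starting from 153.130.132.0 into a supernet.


Original prefix: /26
Number of subnets: 8 = 2^3
New prefix = 26 - 3 = 23
Supernet: 153.130.132.0/23


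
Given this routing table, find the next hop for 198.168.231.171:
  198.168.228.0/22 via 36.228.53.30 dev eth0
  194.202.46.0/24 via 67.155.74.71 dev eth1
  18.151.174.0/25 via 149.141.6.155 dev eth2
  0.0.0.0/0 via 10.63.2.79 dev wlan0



Longest prefix match for 198.168.231.171:
  /22 198.168.228.0: MATCH
  /24 194.202.46.0: no
  /25 18.151.174.0: no
  /0 0.0.0.0: MATCH
Selected: next-hop 36.228.53.30 via eth0 (matched /22)


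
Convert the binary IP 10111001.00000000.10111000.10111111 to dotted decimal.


10111001 = 185
00000000 = 0
10111000 = 184
10111111 = 191
IP: 185.0.184.191


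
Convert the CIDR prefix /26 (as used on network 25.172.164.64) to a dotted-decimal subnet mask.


/26 means 26 network bits, 6 host bits
Binary: 11111111111111111111111111000000
Mask: 255.255.255.192


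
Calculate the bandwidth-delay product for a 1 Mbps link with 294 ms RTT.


BDP = bandwidth * RTT
= 1 Mbps * 294 ms
= 1 * 1e6 * 294 / 1000 bits
= 294000 bits
= 36750 bytes
= 35.8887 KB
BDP = 294000 bits (36750 bytes)


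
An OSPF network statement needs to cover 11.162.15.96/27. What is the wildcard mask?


Subnet mask: 255.255.255.224
Wildcard = 255.255.255.255 - subnet mask
255 - 255 = 0
255 - 255 = 0
255 - 255 = 0
255 - 224 = 31
Wildcard: 0.0.0.31


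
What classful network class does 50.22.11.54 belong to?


First octet: 50
Binary: 00110010
0xxxxxxx -> Class A (1-126)
Class A, default mask 255.0.0.0 (/8)


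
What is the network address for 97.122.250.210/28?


IP:   01100001.01111010.11111010.11010010
Mask: 11111111.11111111.11111111.11110000
AND operation:
Net:  01100001.01111010.11111010.11010000
Network: 97.122.250.208/28


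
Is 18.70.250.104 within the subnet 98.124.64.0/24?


Subnet network: 98.124.64.0
Test IP AND mask: 18.70.250.0
No, 18.70.250.104 is not in 98.124.64.0/24


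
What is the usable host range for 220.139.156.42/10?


Network: 220.128.0.0
Broadcast: 220.191.255.255
First usable = network + 1
Last usable = broadcast - 1
Range: 220.128.0.1 to 220.191.255.254


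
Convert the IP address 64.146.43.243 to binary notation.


64 = 01000000
146 = 10010010
43 = 00101011
243 = 11110011
Binary: 01000000.10010010.00101011.11110011


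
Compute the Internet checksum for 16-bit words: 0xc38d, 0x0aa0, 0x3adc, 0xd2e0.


Sum all words (with carry folding):
+ 0xc38d = 0xc38d
+ 0x0aa0 = 0xce2d
+ 0x3adc = 0x090a
+ 0xd2e0 = 0xdbea
One's complement: ~0xdbea
Checksum = 0x2415


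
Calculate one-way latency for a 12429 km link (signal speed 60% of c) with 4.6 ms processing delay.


Speed = 0.6 * 3e5 km/s = 180000 km/s
Propagation delay = 12429 / 180000 = 0.0691 s = 69.05 ms
Processing delay = 4.6 ms
Total one-way latency = 73.65 ms


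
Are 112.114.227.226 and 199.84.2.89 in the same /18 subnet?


Mask: 255.255.192.0
112.114.227.226 AND mask = 112.114.192.0
199.84.2.89 AND mask = 199.84.0.0
No, different subnets (112.114.192.0 vs 199.84.0.0)


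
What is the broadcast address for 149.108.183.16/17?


Network: 149.108.128.0/17
Host bits = 15
Set all host bits to 1:
Broadcast: 149.108.255.255


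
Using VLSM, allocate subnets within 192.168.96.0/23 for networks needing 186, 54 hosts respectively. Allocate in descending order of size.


186 hosts -> /24 (254 usable): 192.168.96.0/24
54 hosts -> /26 (62 usable): 192.168.97.0/26
Allocation: 192.168.96.0/24 (186 hosts, 254 usable); 192.168.97.0/26 (54 hosts, 62 usable)


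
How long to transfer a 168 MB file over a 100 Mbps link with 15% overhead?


Effective throughput = 100 * (1 - 15/100) = 85 Mbps
File size in Mb = 168 * 8 = 1344 Mb
Time = 1344 / 85
Time = 15.8118 seconds


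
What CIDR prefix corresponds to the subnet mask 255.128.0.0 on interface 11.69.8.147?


Binary: 11111111.10000000.00000000.00000000
Count leading 1s
Prefix: /9


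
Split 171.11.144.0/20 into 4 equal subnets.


New prefix = 20 + 2 = 22
Each subnet has 1024 addresses
  171.11.144.0/22
  171.11.148.0/22
  171.11.152.0/22
  171.11.156.0/22
Subnets: 171.11.144.0/22, 171.11.148.0/22, 171.11.152.0/22, 171.11.156.0/22


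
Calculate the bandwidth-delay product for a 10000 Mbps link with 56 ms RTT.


BDP = bandwidth * RTT
= 10000 Mbps * 56 ms
= 10000 * 1e6 * 56 / 1000 bits
= 560000000 bits
= 70000000 bytes
= 68359.375 KB
BDP = 560000000 bits (70000000 bytes)


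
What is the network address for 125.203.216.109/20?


IP:   01111101.11001011.11011000.01101101
Mask: 11111111.11111111.11110000.00000000
AND operation:
Net:  01111101.11001011.11010000.00000000
Network: 125.203.208.0/20


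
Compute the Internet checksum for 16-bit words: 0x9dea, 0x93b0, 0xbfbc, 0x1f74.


Sum all words (with carry folding):
+ 0x9dea = 0x9dea
+ 0x93b0 = 0x319b
+ 0xbfbc = 0xf157
+ 0x1f74 = 0x10cc
One's complement: ~0x10cc
Checksum = 0xef33


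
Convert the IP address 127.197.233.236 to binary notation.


127 = 01111111
197 = 11000101
233 = 11101001
236 = 11101100
Binary: 01111111.11000101.11101001.11101100


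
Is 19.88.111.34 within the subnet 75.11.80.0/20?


Subnet network: 75.11.80.0
Test IP AND mask: 19.88.96.0
No, 19.88.111.34 is not in 75.11.80.0/20


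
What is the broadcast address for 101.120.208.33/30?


Network: 101.120.208.32/30
Host bits = 2
Set all host bits to 1:
Broadcast: 101.120.208.35


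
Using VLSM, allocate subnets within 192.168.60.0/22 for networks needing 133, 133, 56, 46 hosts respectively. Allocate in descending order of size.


133 hosts -> /24 (254 usable): 192.168.60.0/24
133 hosts -> /24 (254 usable): 192.168.61.0/24
56 hosts -> /26 (62 usable): 192.168.62.0/26
46 hosts -> /26 (62 usable): 192.168.62.64/26
Allocation: 192.168.60.0/24 (133 hosts, 254 usable); 192.168.61.0/24 (133 hosts, 254 usable); 192.168.62.0/26 (56 hosts, 62 usable); 192.168.62.64/26 (46 hosts, 62 usable)
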